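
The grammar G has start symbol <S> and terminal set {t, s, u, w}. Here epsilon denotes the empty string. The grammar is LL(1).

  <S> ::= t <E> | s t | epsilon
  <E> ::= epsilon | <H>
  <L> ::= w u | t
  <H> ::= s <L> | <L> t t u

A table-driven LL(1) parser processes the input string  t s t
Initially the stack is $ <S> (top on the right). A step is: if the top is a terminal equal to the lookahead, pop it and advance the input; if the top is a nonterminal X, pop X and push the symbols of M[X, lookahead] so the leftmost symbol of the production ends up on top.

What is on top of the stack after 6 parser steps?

t

     Stack    Input    Action
  1  $ <S>    t s t $  expand <S> ::= t <E>
  2  $ <E> t  t s t $  match t
  3  $ <E>    s t $    expand <E> ::= <H>
  4  $ <H>    s t $    expand <H> ::= s <L>
  5  $ <L> s  s t $    match s
  6  $ <L>    t $      expand <L> ::= t
Stack after step 6: $ t (top = t).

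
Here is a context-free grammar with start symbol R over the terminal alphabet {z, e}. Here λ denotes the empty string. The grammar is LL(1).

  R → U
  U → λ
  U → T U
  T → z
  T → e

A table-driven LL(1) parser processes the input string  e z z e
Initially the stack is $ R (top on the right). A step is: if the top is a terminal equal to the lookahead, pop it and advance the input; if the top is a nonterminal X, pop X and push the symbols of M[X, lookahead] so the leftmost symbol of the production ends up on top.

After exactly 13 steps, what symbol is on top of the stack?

U

step 1: stack=$ R  input=e z z e $  — expand R → U
step 2: stack=$ U  input=e z z e $  — expand U → T U
step 3: stack=$ U T  input=e z z e $  — expand T → e
step 4: stack=$ U e  input=e z z e $  — match e
step 5: stack=$ U  input=z z e $  — expand U → T U
step 6: stack=$ U T  input=z z e $  — expand T → z
step 7: stack=$ U z  input=z z e $  — match z
step 8: stack=$ U  input=z e $  — expand U → T U
step 9: stack=$ U T  input=z e $  — expand T → z
step 10: stack=$ U z  input=z e $  — match z
step 11: stack=$ U  input=e $  — expand U → T U
step 12: stack=$ U T  input=e $  — expand T → e
step 13: stack=$ U e  input=e $  — match e
Stack after step 13: $ U (top = U).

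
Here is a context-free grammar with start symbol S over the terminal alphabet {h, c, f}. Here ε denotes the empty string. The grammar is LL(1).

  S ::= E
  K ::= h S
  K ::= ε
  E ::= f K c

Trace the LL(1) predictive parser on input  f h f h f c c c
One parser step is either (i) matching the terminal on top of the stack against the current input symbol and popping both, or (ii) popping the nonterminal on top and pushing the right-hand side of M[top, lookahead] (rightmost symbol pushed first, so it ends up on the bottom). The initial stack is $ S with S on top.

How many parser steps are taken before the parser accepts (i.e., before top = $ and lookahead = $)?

17

      Stack        Input              Action
   1  $ S          f h f h f c c c $  expand S ::= E
   2  $ E          f h f h f c c c $  expand E ::= f K c
   3  $ c K f      f h f h f c c c $  match f
   4  $ c K        h f h f c c c $    expand K ::= h S
   5  $ c S h      h f h f c c c $    match h
   6  $ c S        f h f c c c $      expand S ::= E
   7  $ c E        f h f c c c $      expand E ::= f K c
   8  $ c c K f    f h f c c c $      match f
   9  $ c c K      h f c c c $        expand K ::= h S
  10  $ c c S h    h f c c c $        match h
  11  $ c c S      f c c c $          expand S ::= E
  12  $ c c E      f c c c $          expand E ::= f K c
  13  $ c c c K f  f c c c $          match f
  14  $ c c c K    c c c $            expand K ::= ε
  15  $ c c c      c c c $            match c
  16  $ c c        c c $              match c
  17  $ c          c $                match c
Accept reached after 17 steps.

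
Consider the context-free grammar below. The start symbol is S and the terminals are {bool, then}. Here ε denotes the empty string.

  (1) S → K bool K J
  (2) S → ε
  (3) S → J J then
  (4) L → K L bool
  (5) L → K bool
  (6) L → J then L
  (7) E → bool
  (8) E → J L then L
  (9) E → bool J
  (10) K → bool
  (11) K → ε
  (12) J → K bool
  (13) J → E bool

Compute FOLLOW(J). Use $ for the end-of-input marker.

{$, bool, then}

FIRST(K): from K→bool we get {bool}; from K→ε we get {ε}. So FIRST(K) = {ε, bool}.
FIRST(S): from S→K bool K J we get {bool}; from S→ε we get {ε}; from S→J J then we get {bool}. So FIRST(S) = {ε, bool}.
FIRST(L): from L→K L bool we get {bool}; from L→K bool we get {bool}; from L→J then L we get {bool}. So FIRST(L) = {bool}.
FIRST(E): from E→bool we get {bool}; from E→J L then L we get {bool}; from E→bool J we get {bool}. So FIRST(E) = {bool}.
FIRST(J): from J→K bool we get {bool}; from J→E bool we get {bool}. So FIRST(J) = {bool}.
FOLLOW(S) includes $ since S is the start symbol.
FOLLOW(S): S appears on no right-hand side. Thus FOLLOW(S) = {$}.
FOLLOW(E): in J→E bool, E is followed by bool with FIRST {bool}. Thus FOLLOW(E) = {bool}.
FOLLOW(L): in L→K L bool, L is followed by bool with FIRST {bool}; in L→J then L, the suffix after L is empty (adds nothing new); in E→J L then L (occurrence 1), L is followed by then L with FIRST {then}; in E→J L then L (occurrence 2), the suffix after L is empty, so FOLLOW(L) ⊇ FOLLOW(E) = {bool}. Thus FOLLOW(L) = {bool, then}.
FOLLOW(K): in S→K bool K J (occurrence 1), K is followed by bool K J with FIRST {bool}; in S→K bool K J (occurrence 2), K is followed by J with FIRST {bool}; in L→K L bool, K is followed by L bool with FIRST {bool}; in L→K bool, K is followed by bool with FIRST {bool}; in J→K bool, K is followed by bool with FIRST {bool}. Thus FOLLOW(K) = {bool}.
FOLLOW(J): in S→K bool K J, the suffix after J is empty, so FOLLOW(J) ⊇ FOLLOW(S) = {$}; in S→J J then (occurrence 1), J is followed by J then with FIRST {bool}; in S→J J then (occurrence 2), J is followed by then with FIRST {then}; in L→J then L, J is followed by then L with FIRST {then}; in E→J L then L, J is followed by L then L with FIRST {bool}; in E→bool J, the suffix after J is empty, so FOLLOW(J) ⊇ FOLLOW(E) = {bool}. Thus FOLLOW(J) = {$, bool, then}.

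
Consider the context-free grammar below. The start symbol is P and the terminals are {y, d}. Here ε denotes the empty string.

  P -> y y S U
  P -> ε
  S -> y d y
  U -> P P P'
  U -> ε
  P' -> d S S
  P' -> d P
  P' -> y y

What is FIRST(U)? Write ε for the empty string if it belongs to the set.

{ε, d, y}

FIRST(P): from P->y y S U we get {y}; from P->ε we get {ε}. So FIRST(P) = {ε, y}.
FIRST(S): from S->y d y we get {y}. So FIRST(S) = {y}.
FIRST(P'): from P'->d S S we get {d}; from P'->d P we get {d}; from P'->y y we get {y}. So FIRST(P') = {d, y}.
FIRST(U): from U->P P P' we get {d, y}; from U->ε we get {ε}. So FIRST(U) = {ε, d, y}.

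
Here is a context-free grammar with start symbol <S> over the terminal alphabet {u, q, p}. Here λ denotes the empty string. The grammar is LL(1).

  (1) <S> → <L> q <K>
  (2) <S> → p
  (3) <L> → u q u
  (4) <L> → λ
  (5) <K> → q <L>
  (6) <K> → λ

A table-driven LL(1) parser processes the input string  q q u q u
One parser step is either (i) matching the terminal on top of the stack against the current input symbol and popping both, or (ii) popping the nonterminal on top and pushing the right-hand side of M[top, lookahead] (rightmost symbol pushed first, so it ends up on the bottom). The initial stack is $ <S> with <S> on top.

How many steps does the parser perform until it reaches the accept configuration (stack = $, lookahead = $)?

step 1: stack=$ <S>  input=q q u q u $  — expand <S> → <L> q <K>
step 2: stack=$ <K> q <L>  input=q q u q u $  — expand <L> → λ
step 3: stack=$ <K> q  input=q q u q u $  — match q
step 4: stack=$ <K>  input=q u q u $  — expand <K> → q <L>
step 5: stack=$ <L> q  input=q u q u $  — match q
step 6: stack=$ <L>  input=u q u $  — expand <L> → u q u
step 7: stack=$ u q u  input=u q u $  — match u
step 8: stack=$ u q  input=q u $  — match q
step 9: stack=$ u  input=u $  — match u
Accept reached after 9 steps.

9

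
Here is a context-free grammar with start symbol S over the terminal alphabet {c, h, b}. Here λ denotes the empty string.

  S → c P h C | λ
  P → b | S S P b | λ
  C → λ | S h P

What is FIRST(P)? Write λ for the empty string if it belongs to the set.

{λ, b, c}

FIRST(S): from S→c P h C we get {c}; from S→λ we get {λ}. So FIRST(S) = {λ, c}.
FIRST(P): from P→b we get {b}; from P→S S P b we get {b, c}; from P→λ we get {λ}. So FIRST(P) = {λ, b, c}.
FIRST(C): from C→λ we get {λ}; from C→S h P we get {c, h}. So FIRST(C) = {λ, c, h}.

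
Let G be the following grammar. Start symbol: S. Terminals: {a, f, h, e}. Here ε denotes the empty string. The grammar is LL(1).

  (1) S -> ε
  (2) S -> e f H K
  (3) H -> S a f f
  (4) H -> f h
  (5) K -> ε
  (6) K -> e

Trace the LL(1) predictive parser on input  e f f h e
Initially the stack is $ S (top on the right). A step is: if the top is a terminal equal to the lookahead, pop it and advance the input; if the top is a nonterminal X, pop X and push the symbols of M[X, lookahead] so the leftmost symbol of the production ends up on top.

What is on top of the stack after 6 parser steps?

     Stack      Input        Action
  1  $ S        e f f h e $  expand S -> e f H K
  2  $ K H f e  e f f h e $  match e
  3  $ K H f    f f h e $    match f
  4  $ K H      f h e $      expand H -> f h
  5  $ K h f    f h e $      match f
  6  $ K h      h e $        match h
Stack after step 6: $ K (top = K).

K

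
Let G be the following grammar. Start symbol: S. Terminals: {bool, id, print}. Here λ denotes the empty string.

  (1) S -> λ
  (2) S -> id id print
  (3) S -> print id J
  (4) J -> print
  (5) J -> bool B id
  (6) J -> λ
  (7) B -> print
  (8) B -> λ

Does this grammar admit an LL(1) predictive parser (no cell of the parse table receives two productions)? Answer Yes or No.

FIRST(S) = {λ, id, print}
FIRST(J) = {λ, bool, print}
FIRST(B) = {λ, print}
FOLLOW(S) = {$}
FOLLOW(J) = {$}
FOLLOW(B) = {id}
Each cell of M receives at most one production.

Yes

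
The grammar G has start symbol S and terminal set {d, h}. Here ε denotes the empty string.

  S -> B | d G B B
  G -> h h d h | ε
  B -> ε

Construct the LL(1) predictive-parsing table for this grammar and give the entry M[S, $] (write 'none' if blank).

FIRST(G) = {ε, h}
FIRST(B) = {ε}
FIRST(S) = {ε, d}  (via B)
FOLLOW(S) includes $ since S is the start symbol.
FOLLOW(S): S appears on no right-hand side. Thus FOLLOW(S) = {$}.
For S -> B: FIRST(B) = {ε}, so it goes in M[S, t] for t ∈ {}; since ε ∈ FIRST, also for every t ∈ FOLLOW(S) = {$}.
For S -> d G B B: FIRST(d G B B) = {d}, so it goes in M[S, t] for t ∈ {d}.

S -> B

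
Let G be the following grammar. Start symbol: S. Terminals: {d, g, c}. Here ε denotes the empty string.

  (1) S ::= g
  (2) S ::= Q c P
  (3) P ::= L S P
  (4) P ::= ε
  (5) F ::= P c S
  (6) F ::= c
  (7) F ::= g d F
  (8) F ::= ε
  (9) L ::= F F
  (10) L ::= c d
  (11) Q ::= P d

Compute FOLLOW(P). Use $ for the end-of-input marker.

FIRST(S) = {c, d, g}  (via Q c P)
FIRST(P) = {ε, c, d, g}  (via L S P)
FIRST(F) = {ε, c, d, g}  (via P c S)
FIRST(Q) = {c, d, g}  (via P d)
FIRST(L) = {ε, c, d, g}  (via F F)
FOLLOW(S) includes $ since S is the start symbol.
FOLLOW(L): in P::=L S P, L is followed by S P with FIRST {c, d, g}. Thus FOLLOW(L) = {c, d, g}.
FOLLOW(F): in F::=g d F, the suffix after F is empty (adds nothing new); in L::=F F (occurrence 1), F is followed by F with FIRST {ε, c, d, g}; in L::=F F (occurrence 1), the suffix after F is nullable, so FOLLOW(F) ⊇ FOLLOW(L) = {c, d, g}; in L::=F F (occurrence 2), the suffix after F is empty, so FOLLOW(F) ⊇ FOLLOW(L) = {c, d, g}. Thus FOLLOW(F) = {c, d, g}.
FOLLOW(Q): in S::=Q c P, Q is followed by c P with FIRST {c}. Thus FOLLOW(Q) = {c}.
FOLLOW(S): in P::=L S P, S is followed by P with FIRST {ε, c, d, g}; in P::=L S P, the suffix after S is nullable, so FOLLOW(S) ⊇ FOLLOW(P) = {$, c, d, g}; in F::=P c S, the suffix after S is empty, so FOLLOW(S) ⊇ FOLLOW(F) = {c, d, g}. Thus FOLLOW(S) = {$, c, d, g}.
FOLLOW(P): in S::=Q c P, the suffix after P is empty, so FOLLOW(P) ⊇ FOLLOW(S) = {$, c, d, g}; in P::=L S P, the suffix after P is empty (adds nothing new); in F::=P c S, P is followed by c S with FIRST {c}; in Q::=P d, P is followed by d with FIRST {d}. Thus FOLLOW(P) = {$, c, d, g}.

{$, c, d, g}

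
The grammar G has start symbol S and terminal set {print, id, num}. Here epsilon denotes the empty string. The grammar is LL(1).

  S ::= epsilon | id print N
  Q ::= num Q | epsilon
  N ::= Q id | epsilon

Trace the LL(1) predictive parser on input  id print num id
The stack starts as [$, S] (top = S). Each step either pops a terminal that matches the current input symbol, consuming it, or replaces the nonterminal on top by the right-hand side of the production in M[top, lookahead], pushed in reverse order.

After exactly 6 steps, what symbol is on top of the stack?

step 1: stack=$ S  input=id print num id $  — expand S ::= id print N
step 2: stack=$ N print id  input=id print num id $  — match id
step 3: stack=$ N print  input=print num id $  — match print
step 4: stack=$ N  input=num id $  — expand N ::= Q id
step 5: stack=$ id Q  input=num id $  — expand Q ::= num Q
step 6: stack=$ id Q num  input=num id $  — match num
Stack after step 6: $ id Q (top = Q).

Q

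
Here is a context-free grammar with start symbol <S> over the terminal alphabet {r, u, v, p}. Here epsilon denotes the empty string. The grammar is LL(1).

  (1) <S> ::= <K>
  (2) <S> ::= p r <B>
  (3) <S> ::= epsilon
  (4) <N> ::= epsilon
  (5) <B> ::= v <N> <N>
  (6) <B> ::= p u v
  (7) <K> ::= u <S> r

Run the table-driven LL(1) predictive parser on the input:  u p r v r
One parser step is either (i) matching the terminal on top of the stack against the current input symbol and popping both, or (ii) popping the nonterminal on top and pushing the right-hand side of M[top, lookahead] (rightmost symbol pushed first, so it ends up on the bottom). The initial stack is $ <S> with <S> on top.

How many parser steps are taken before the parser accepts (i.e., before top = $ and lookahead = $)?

11

step 1: stack=$ <S>  input=u p r v r $  — expand <S> ::= <K>
step 2: stack=$ <K>  input=u p r v r $  — expand <K> ::= u <S> r
step 3: stack=$ r <S> u  input=u p r v r $  — match u
step 4: stack=$ r <S>  input=p r v r $  — expand <S> ::= p r <B>
step 5: stack=$ r <B> r p  input=p r v r $  — match p
step 6: stack=$ r <B> r  input=r v r $  — match r
step 7: stack=$ r <B>  input=v r $  — expand <B> ::= v <N> <N>
step 8: stack=$ r <N> <N> v  input=v r $  — match v
step 9: stack=$ r <N> <N>  input=r $  — expand <N> ::= epsilon
step 10: stack=$ r <N>  input=r $  — expand <N> ::= epsilon
step 11: stack=$ r  input=r $  — match r
Accept reached after 11 steps.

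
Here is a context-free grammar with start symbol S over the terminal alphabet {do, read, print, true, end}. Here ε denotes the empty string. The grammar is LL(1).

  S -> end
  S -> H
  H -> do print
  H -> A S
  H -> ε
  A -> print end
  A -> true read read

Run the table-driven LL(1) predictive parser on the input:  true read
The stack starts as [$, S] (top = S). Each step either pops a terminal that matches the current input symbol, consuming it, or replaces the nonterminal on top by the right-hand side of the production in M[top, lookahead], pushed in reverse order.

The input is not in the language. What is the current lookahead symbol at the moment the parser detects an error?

     Stack               Input        Action
  1  $ S                 true read $  expand S -> H
  2  $ H                 true read $  expand H -> A S
  3  $ S A               true read $  expand A -> true read read
  4  $ S read read true  true read $  match true
  5  $ S read read       read $       match read
  6  $ S read            $            error: top is terminal read but lookahead is $

$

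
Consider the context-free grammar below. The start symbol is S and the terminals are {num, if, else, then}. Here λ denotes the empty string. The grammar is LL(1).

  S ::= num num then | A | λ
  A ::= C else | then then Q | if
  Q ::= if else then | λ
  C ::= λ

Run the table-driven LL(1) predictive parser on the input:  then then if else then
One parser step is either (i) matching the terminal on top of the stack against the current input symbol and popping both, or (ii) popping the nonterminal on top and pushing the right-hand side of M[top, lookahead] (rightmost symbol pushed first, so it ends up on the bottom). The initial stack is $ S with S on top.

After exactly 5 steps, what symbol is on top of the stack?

step 1: stack=$ S  input=then then if else then $  — expand S ::= A
step 2: stack=$ A  input=then then if else then $  — expand A ::= then then Q
step 3: stack=$ Q then then  input=then then if else then $  — match then
step 4: stack=$ Q then  input=then if else then $  — match then
step 5: stack=$ Q  input=if else then $  — expand Q ::= if else then
Stack after step 5: $ then else if (top = if).

if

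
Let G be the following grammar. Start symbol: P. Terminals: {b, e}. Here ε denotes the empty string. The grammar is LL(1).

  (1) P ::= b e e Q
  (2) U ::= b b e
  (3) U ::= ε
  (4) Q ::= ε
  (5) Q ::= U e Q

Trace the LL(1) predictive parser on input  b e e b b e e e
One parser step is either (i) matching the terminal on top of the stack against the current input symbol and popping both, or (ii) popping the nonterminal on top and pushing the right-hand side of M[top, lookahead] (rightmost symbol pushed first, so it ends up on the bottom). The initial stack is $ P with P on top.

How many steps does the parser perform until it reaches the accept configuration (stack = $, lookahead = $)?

14

      Stack        Input              Action
   1  $ P          b e e b b e e e $  expand P ::= b e e Q
   2  $ Q e e b    b e e b b e e e $  match b
   3  $ Q e e      e e b b e e e $    match e
   4  $ Q e        e b b e e e $      match e
   5  $ Q          b b e e e $        expand Q ::= U e Q
   6  $ Q e U      b b e e e $        expand U ::= b b e
   7  $ Q e e b b  b b e e e $        match b
   8  $ Q e e b    b e e e $          match b
   9  $ Q e e      e e e $            match e
  10  $ Q e        e e $              match e
  11  $ Q          e $                expand Q ::= U e Q
  12  $ Q e U      e $                expand U ::= ε
  13  $ Q e        e $                match e
  14  $ Q          $                  expand Q ::= ε
Accept reached after 14 steps.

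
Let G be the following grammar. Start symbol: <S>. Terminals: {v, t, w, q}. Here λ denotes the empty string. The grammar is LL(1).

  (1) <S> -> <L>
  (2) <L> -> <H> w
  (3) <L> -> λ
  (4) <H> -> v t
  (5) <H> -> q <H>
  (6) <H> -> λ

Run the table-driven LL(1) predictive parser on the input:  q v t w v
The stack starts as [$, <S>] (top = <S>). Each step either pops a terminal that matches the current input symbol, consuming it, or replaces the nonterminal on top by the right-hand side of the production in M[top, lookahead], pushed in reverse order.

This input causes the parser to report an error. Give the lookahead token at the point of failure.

v

step 1: stack=$ <S>  input=q v t w v $  — expand <S> -> <L>
step 2: stack=$ <L>  input=q v t w v $  — expand <L> -> <H> w
step 3: stack=$ w <H>  input=q v t w v $  — expand <H> -> q <H>
step 4: stack=$ w <H> q  input=q v t w v $  — match q
step 5: stack=$ w <H>  input=v t w v $  — expand <H> -> v t
step 6: stack=$ w t v  input=v t w v $  — match v
step 7: stack=$ w t  input=t w v $  — match t
step 8: stack=$ w  input=w v $  — match w
step 9: stack=$  input=v $  — error: stack empty but input remains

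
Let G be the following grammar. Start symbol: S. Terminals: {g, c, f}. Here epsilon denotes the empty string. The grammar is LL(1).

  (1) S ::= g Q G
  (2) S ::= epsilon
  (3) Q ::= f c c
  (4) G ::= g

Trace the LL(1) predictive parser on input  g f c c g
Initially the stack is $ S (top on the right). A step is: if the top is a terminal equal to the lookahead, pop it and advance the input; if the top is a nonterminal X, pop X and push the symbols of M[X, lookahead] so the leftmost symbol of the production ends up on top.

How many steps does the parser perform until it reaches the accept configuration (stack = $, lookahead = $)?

8

step 1: stack=$ S  input=g f c c g $  — expand S ::= g Q G
step 2: stack=$ G Q g  input=g f c c g $  — match g
step 3: stack=$ G Q  input=f c c g $  — expand Q ::= f c c
step 4: stack=$ G c c f  input=f c c g $  — match f
step 5: stack=$ G c c  input=c c g $  — match c
step 6: stack=$ G c  input=c g $  — match c
step 7: stack=$ G  input=g $  — expand G ::= g
step 8: stack=$ g  input=g $  — match g
Accept reached after 8 steps.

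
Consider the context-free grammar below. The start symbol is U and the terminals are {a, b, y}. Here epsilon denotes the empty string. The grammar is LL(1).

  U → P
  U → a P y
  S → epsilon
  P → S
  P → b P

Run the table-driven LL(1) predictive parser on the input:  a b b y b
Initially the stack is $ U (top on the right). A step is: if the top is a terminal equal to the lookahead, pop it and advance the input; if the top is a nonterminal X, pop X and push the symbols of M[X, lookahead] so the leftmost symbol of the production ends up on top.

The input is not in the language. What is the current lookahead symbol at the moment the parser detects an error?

      Stack    Input        Action
   1  $ U      a b b y b $  expand U → a P y
   2  $ y P a  a b b y b $  match a
   3  $ y P    b b y b $    expand P → b P
   4  $ y P b  b b y b $    match b
   5  $ y P    b y b $      expand P → b P
   6  $ y P b  b y b $      match b
   7  $ y P    y b $        expand P → S
   8  $ y S    y b $        expand S → epsilon
   9  $ y      y b $        match y
  10  $        b $          error: stack empty but input remains

b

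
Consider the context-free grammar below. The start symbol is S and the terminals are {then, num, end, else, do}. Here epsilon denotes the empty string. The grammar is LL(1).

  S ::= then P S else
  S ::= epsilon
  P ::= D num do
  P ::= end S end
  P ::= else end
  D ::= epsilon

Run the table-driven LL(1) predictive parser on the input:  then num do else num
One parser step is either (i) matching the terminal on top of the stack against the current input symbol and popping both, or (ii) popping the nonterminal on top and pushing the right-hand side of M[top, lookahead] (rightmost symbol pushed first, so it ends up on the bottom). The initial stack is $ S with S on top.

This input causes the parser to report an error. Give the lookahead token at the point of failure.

     Stack              Input                   Action
  1  $ S                then num do else num $  expand S ::= then P S else
  2  $ else S P then    then num do else num $  match then
  3  $ else S P         num do else num $       expand P ::= D num do
  4  $ else S do num D  num do else num $       expand D ::= epsilon
  5  $ else S do num    num do else num $       match num
  6  $ else S do        do else num $           match do
  7  $ else S           else num $              expand S ::= epsilon
  8  $ else             else num $              match else
  9  $                  num $                   error: stack empty but input remains

num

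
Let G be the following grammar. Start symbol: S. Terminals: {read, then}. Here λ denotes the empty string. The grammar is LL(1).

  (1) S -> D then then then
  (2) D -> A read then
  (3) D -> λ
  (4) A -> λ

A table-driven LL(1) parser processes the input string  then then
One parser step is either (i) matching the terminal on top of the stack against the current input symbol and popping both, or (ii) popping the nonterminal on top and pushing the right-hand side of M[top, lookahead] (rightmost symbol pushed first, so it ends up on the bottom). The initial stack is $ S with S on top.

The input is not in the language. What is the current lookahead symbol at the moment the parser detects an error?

$

step 1: stack=$ S  input=then then $  — expand S -> D then then then
step 2: stack=$ then then then D  input=then then $  — expand D -> λ
step 3: stack=$ then then then  input=then then $  — match then
step 4: stack=$ then then  input=then $  — match then
step 5: stack=$ then  input=$  — error: top is terminal then but lookahead is $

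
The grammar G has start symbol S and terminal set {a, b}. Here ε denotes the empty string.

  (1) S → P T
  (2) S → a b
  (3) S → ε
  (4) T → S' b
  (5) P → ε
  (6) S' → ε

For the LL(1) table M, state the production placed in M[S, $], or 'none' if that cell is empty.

S → ε

FIRST(P) = {ε}
FIRST(S') = {ε}
FIRST(T) = {b}  (via S' b)
FIRST(S) = {ε, a, b}  (via P T)
FOLLOW(S) includes $ since S is the start symbol.
FOLLOW(S): S appears on no right-hand side. Thus FOLLOW(S) = {$}.
For S → P T: FIRST(P T) = {b}, so it goes in M[S, t] for t ∈ {b}.
For S → a b: FIRST(a b) = {a}, so it goes in M[S, t] for t ∈ {a}.
For S → ε: FIRST(ε) = {ε}, so it goes in M[S, t] for t ∈ {}; since ε ∈ FIRST, also for every t ∈ FOLLOW(S) = {$}.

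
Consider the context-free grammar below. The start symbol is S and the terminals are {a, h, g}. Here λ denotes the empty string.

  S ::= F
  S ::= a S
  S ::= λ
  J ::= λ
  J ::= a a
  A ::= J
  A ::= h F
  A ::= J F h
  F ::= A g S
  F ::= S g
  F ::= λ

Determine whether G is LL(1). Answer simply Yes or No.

No

FIRST(S) = {λ, a, g, h}
FIRST(J) = {λ, a}
FIRST(A) = {λ, a, g, h}
FIRST(F) = {λ, a, g, h}
FOLLOW(S) = {$, g, h}
FOLLOW(J) = {a, g, h}
FOLLOW(A) = {g}
FOLLOW(F) = {$, g, h}
Cell M[A, a] receives both A ::= J and A ::= J F h — the grammar is not LL(1).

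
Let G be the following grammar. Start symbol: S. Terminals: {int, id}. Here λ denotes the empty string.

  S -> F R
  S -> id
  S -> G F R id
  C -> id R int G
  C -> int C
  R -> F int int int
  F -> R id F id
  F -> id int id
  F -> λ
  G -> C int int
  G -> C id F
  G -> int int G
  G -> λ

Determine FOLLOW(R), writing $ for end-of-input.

{$, id, int}

FIRST(C) = {id, int}
FIRST(G) = {λ, id, int}  (via C int int, C id F)
FIRST(S) = {id, int}  (via F R, G F R id)
FIRST(R) = {id, int}  (via F int int int)
FIRST(F) = {λ, id, int}  (via R id F id)
FOLLOW(S) includes $ since S is the start symbol.
FOLLOW(S): S appears on no right-hand side. Thus FOLLOW(S) = {$}.
FOLLOW(C): in C->int C, the suffix after C is empty (adds nothing new); in G->C int int, C is followed by int int with FIRST {int}; in G->C id F, C is followed by id F with FIRST {id}. Thus FOLLOW(C) = {id, int}.
FOLLOW(R): in S->F R, the suffix after R is empty, so FOLLOW(R) ⊇ FOLLOW(S) = {$}; in S->G F R id, R is followed by id with FIRST {id}; in C->id R int G, R is followed by int G with FIRST {int}; in F->R id F id, R is followed by id F id with FIRST {id}. Thus FOLLOW(R) = {$, id, int}.
FOLLOW(G): in S->G F R id, G is followed by F R id with FIRST {id, int}; in C->id R int G, the suffix after G is empty, so FOLLOW(G) ⊇ FOLLOW(C) = {id, int}; in G->int int G, the suffix after G is empty (adds nothing new). Thus FOLLOW(G) = {id, int}.
FOLLOW(F): in S->F R, F is followed by R with FIRST {id, int}; in S->G F R id, F is followed by R id with FIRST {id, int}; in R->F int int int, F is followed by int int int with FIRST {int}; in F->R id F id, F is followed by id with FIRST {id}; in G->C id F, the suffix after F is empty, so FOLLOW(F) ⊇ FOLLOW(G) = {id, int}. Thus FOLLOW(F) = {id, int}.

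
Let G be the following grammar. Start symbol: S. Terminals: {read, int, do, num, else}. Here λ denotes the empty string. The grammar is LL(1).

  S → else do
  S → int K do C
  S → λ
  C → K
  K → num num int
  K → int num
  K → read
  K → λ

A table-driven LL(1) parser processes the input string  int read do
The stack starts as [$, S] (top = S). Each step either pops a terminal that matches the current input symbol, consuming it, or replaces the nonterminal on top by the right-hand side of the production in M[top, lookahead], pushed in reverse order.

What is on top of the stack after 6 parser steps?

K

step 1: stack=$ S  input=int read do $  — expand S → int K do C
step 2: stack=$ C do K int  input=int read do $  — match int
step 3: stack=$ C do K  input=read do $  — expand K → read
step 4: stack=$ C do read  input=read do $  — match read
step 5: stack=$ C do  input=do $  — match do
step 6: stack=$ C  input=$  — expand C → K
Stack after step 6: $ K (top = K).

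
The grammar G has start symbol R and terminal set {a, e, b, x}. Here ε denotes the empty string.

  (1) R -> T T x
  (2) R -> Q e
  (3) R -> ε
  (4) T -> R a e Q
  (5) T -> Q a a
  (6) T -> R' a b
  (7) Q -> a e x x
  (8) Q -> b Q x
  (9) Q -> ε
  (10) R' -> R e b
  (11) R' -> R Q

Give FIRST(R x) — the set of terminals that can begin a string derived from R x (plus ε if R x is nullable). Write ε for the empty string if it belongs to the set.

{a, b, e, x}

FIRST(Q) = {ε, a, b}
FIRST(R) = {ε, a, b, e}  (via T T x, Q e)
FIRST(R') = {ε, a, b, e}  (via R e b, R Q)
FIRST(T) = {a, b, e}  (via R a e Q, Q a a, R' a b)
FIRST(R x): take FIRST of each symbol in turn, carrying on past any symbol whose FIRST contains ε; result {a, b, e, x}.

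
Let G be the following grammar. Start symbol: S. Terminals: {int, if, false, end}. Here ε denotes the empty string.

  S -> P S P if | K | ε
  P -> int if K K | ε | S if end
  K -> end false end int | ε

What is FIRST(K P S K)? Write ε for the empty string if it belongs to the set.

FIRST(K) = {ε, end}
FIRST(S) = {ε, end, if, int}  (via P S P if, K)
FIRST(P) = {ε, end, if, int}  (via S if end)
FIRST(K P S K): take FIRST of each symbol in turn, carrying on past any symbol whose FIRST contains ε; result {ε, end, if, int}.

{ε, end, if, int}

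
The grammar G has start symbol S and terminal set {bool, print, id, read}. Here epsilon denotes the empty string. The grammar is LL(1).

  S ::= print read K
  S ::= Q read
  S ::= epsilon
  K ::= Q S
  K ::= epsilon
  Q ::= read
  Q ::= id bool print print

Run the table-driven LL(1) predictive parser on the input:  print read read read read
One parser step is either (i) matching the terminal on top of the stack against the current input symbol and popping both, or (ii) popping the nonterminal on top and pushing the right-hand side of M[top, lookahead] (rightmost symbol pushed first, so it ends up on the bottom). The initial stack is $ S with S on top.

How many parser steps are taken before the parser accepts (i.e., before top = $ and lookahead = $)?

10

      Stack           Input                        Action
   1  $ S             print read read read read $  expand S ::= print read K
   2  $ K read print  print read read read read $  match print
   3  $ K read        read read read read $        match read
   4  $ K             read read read $             expand K ::= Q S
   5  $ S Q           read read read $             expand Q ::= read
   6  $ S read        read read read $             match read
   7  $ S             read read $                  expand S ::= Q read
   8  $ read Q        read read $                  expand Q ::= read
   9  $ read read     read read $                  match read
  10  $ read          read $                       match read
Accept reached after 10 steps.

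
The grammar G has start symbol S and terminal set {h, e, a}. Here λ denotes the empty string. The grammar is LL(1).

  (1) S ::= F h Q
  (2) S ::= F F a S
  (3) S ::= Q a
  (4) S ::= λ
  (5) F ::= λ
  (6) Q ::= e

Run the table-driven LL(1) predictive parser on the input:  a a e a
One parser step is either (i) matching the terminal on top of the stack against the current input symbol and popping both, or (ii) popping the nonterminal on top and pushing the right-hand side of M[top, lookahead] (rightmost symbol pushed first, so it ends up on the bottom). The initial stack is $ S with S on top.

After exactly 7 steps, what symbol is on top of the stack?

step 1: stack=$ S  input=a a e a $  — expand S ::= F F a S
step 2: stack=$ S a F F  input=a a e a $  — expand F ::= λ
step 3: stack=$ S a F  input=a a e a $  — expand F ::= λ
step 4: stack=$ S a  input=a a e a $  — match a
step 5: stack=$ S  input=a e a $  — expand S ::= F F a S
step 6: stack=$ S a F F  input=a e a $  — expand F ::= λ
step 7: stack=$ S a F  input=a e a $  — expand F ::= λ
Stack after step 7: $ S a (top = a).

a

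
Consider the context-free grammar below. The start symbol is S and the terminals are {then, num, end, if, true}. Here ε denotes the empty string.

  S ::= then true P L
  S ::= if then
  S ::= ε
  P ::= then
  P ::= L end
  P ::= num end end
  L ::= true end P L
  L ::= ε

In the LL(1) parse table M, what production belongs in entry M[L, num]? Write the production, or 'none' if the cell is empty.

FIRST(S): from S::=then true P L we get {then}; from S::=if then we get {if}; from S::=ε we get {ε}. So FIRST(S) = {ε, if, then}.
FIRST(L): from L::=true end P L we get {true}; from L::=ε we get {ε}. So FIRST(L) = {ε, true}.
FIRST(P): from P::=then we get {then}; from P::=L end we get {end, true}; from P::=num end end we get {num}. So FIRST(P) = {end, num, then, true}.
FOLLOW(S) includes $ since S is the start symbol.
FOLLOW(S): S appears on no right-hand side. Thus FOLLOW(S) = {$}.
FOLLOW(L): in S::=then true P L, the suffix after L is empty, so FOLLOW(L) ⊇ FOLLOW(S) = {$}; in P::=L end, L is followed by end with FIRST {end}; in L::=true end P L, the suffix after L is empty (adds nothing new). Thus FOLLOW(L) = {$, end}.
For L ::= true end P L: FIRST(true end P L) = {true}, so it goes in M[L, t] for t ∈ {true}.
For L ::= ε: FIRST(ε) = {ε}, so it goes in M[L, t] for t ∈ {}; since ε ∈ FIRST, also for every t ∈ FOLLOW(L) = {$, end}.
None of these place a production in M[L, num].

none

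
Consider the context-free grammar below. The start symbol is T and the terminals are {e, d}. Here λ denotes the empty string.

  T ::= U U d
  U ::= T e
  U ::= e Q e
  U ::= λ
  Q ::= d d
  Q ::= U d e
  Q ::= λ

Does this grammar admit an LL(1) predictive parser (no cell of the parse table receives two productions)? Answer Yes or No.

No

FIRST(T) = {d, e}
FIRST(U) = {λ, d, e}
FIRST(Q) = {λ, d, e}
FOLLOW(T) = {$, e}
FOLLOW(U) = {d, e}
FOLLOW(Q) = {e}
Cell M[Q, d] receives both Q ::= d d and Q ::= U d e — the grammar is not LL(1).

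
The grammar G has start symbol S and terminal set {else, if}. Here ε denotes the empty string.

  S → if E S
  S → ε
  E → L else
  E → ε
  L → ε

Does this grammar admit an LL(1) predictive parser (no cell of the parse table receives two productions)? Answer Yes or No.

FIRST(S) = {ε, if}
FIRST(E) = {ε, else}
FIRST(L) = {ε}
FOLLOW(S) = {$}
FOLLOW(E) = {$, if}
FOLLOW(L) = {else}
Each cell of M receives at most one production.

Yes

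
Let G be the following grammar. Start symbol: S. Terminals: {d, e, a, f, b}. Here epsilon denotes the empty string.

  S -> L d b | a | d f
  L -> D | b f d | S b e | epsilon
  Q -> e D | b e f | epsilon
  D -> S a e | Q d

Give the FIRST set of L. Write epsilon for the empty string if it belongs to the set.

{epsilon, a, b, d, e}

FIRST(Q) = {epsilon, b, e}
FIRST(S) = {a, b, d, e}  (via L d b)
FIRST(D) = {a, b, d, e}  (via S a e, Q d)
FIRST(L) = {epsilon, a, b, d, e}  (via D, S b e)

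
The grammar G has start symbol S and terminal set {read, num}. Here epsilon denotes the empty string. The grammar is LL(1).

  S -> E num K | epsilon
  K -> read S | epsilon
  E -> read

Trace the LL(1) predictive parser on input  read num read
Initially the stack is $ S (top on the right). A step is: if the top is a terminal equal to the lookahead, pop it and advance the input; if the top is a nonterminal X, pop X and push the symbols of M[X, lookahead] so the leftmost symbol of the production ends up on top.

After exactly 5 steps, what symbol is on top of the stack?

read

step 1: stack=$ S  input=read num read $  — expand S -> E num K
step 2: stack=$ K num E  input=read num read $  — expand E -> read
step 3: stack=$ K num read  input=read num read $  — match read
step 4: stack=$ K num  input=num read $  — match num
step 5: stack=$ K  input=read $  — expand K -> read S
Stack after step 5: $ S read (top = read).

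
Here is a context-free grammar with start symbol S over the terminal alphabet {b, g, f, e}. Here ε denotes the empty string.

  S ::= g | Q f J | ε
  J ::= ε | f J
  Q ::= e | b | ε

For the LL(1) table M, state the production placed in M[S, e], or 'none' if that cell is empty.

FIRST(J): from J::=ε we get {ε}; from J::=f J we get {f}. So FIRST(J) = {ε, f}.
FIRST(Q): from Q::=e we get {e}; from Q::=b we get {b}; from Q::=ε we get {ε}. So FIRST(Q) = {ε, b, e}.
FIRST(S): from S::=g we get {g}; from S::=Q f J we get {b, e, f}; from S::=ε we get {ε}. So FIRST(S) = {ε, b, e, f, g}.
FOLLOW(S) includes $ since S is the start symbol.
FOLLOW(S): S appears on no right-hand side. Thus FOLLOW(S) = {$}.
For S ::= g: FIRST(g) = {g}, so it goes in M[S, t] for t ∈ {g}.
For S ::= Q f J: FIRST(Q f J) = {b, e, f}, so it goes in M[S, t] for t ∈ {b, e, f}.
For S ::= ε: FIRST(ε) = {ε}, so it goes in M[S, t] for t ∈ {}; since ε ∈ FIRST, also for every t ∈ FOLLOW(S) = {$}.

S ::= Q f J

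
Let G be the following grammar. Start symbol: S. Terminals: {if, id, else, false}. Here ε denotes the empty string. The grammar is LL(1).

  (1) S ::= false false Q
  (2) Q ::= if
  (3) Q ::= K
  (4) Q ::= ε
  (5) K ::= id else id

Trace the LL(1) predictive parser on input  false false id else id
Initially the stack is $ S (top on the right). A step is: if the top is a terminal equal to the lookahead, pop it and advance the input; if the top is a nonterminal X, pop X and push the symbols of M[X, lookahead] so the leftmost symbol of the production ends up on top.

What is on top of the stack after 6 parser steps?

else

step 1: stack=$ S  input=false false id else id $  — expand S ::= false false Q
step 2: stack=$ Q false false  input=false false id else id $  — match false
step 3: stack=$ Q false  input=false id else id $  — match false
step 4: stack=$ Q  input=id else id $  — expand Q ::= K
step 5: stack=$ K  input=id else id $  — expand K ::= id else id
step 6: stack=$ id else id  input=id else id $  — match id
Stack after step 6: $ id else (top = else).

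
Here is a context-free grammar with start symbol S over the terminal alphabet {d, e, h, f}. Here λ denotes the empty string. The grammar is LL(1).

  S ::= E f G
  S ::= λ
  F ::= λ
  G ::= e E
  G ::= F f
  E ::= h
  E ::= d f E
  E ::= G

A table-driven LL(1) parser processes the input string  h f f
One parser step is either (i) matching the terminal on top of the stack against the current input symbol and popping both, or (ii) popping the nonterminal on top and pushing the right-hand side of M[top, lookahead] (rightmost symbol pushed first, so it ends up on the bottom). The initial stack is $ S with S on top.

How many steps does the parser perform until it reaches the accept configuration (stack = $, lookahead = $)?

7

     Stack    Input    Action
  1  $ S      h f f $  expand S ::= E f G
  2  $ G f E  h f f $  expand E ::= h
  3  $ G f h  h f f $  match h
  4  $ G f    f f $    match f
  5  $ G      f $      expand G ::= F f
  6  $ f F    f $      expand F ::= λ
  7  $ f      f $      match f
Accept reached after 7 steps.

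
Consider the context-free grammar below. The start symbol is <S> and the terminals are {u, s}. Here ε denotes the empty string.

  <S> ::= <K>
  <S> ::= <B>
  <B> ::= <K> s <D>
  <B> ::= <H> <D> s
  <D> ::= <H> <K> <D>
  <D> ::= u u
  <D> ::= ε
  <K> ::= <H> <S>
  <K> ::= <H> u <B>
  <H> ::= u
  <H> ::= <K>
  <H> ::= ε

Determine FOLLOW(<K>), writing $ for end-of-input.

{$, s, u}

FIRST(<S>): from <S>::=<K> we get {s, u}; from <S>::=<B> we get {s, u}. So FIRST(<S>) = {s, u}.
FIRST(<B>): from <B>::=<K> s <D> we get {s, u}; from <B>::=<H> <D> s we get {s, u}. So FIRST(<B>) = {s, u}.
FIRST(<D>): from <D>::=<H> <K> <D> we get {s, u}; from <D>::=u u we get {u}; from <D>::=ε we get {ε}. So FIRST(<D>) = {ε, s, u}.
FIRST(<K>): from <K>::=<H> <S> we get {s, u}; from <K>::=<H> u <B> we get {s, u}. So FIRST(<K>) = {s, u}.
FIRST(<H>): from <H>::=u we get {u}; from <H>::=<K> we get {s, u}; from <H>::=ε we get {ε}. So FIRST(<H>) = {ε, s, u}.
FOLLOW(<S>) includes $ since <S> is the start symbol.
FOLLOW(<H>): in <B>::=<H> <D> s, <H> is followed by <D> s with FIRST {s, u}; in <D>::=<H> <K> <D>, <H> is followed by <K> <D> with FIRST {s, u}; in <K>::=<H> <S>, <H> is followed by <S> with FIRST {s, u}; in <K>::=<H> u <B>, <H> is followed by u <B> with FIRST {u}. Thus FOLLOW(<H>) = {s, u}.
FOLLOW(<S>): in <K>::=<H> <S>, the suffix after <S> is empty, so FOLLOW(<S>) ⊇ FOLLOW(<K>) = {$, s, u}. Thus FOLLOW(<S>) = {$, s, u}.
FOLLOW(<B>): in <S>::=<B>, the suffix after <B> is empty, so FOLLOW(<B>) ⊇ FOLLOW(<S>) = {$, s, u}; in <K>::=<H> u <B>, the suffix after <B> is empty, so FOLLOW(<B>) ⊇ FOLLOW(<K>) = {$, s, u}. Thus FOLLOW(<B>) = {$, s, u}.
FOLLOW(<D>): in <B>::=<K> s <D>, the suffix after <D> is empty, so FOLLOW(<D>) ⊇ FOLLOW(<B>) = {$, s, u}; in <B>::=<H> <D> s, <D> is followed by s with FIRST {s}; in <D>::=<H> <K> <D>, the suffix after <D> is empty (adds nothing new). Thus FOLLOW(<D>) = {$, s, u}.
FOLLOW(<K>): in <S>::=<K>, the suffix after <K> is empty, so FOLLOW(<K>) ⊇ FOLLOW(<S>) = {$, s, u}; in <B>::=<K> s <D>, <K> is followed by s <D> with FIRST {s}; in <D>::=<H> <K> <D>, <K> is followed by <D> with FIRST {ε, s, u}; in <D>::=<H> <K> <D>, the suffix after <K> is nullable, so FOLLOW(<K>) ⊇ FOLLOW(<D>) = {$, s, u}; in <H>::=<K>, the suffix after <K> is empty, so FOLLOW(<K>) ⊇ FOLLOW(<H>) = {s, u}. Thus FOLLOW(<K>) = {$, s, u}.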